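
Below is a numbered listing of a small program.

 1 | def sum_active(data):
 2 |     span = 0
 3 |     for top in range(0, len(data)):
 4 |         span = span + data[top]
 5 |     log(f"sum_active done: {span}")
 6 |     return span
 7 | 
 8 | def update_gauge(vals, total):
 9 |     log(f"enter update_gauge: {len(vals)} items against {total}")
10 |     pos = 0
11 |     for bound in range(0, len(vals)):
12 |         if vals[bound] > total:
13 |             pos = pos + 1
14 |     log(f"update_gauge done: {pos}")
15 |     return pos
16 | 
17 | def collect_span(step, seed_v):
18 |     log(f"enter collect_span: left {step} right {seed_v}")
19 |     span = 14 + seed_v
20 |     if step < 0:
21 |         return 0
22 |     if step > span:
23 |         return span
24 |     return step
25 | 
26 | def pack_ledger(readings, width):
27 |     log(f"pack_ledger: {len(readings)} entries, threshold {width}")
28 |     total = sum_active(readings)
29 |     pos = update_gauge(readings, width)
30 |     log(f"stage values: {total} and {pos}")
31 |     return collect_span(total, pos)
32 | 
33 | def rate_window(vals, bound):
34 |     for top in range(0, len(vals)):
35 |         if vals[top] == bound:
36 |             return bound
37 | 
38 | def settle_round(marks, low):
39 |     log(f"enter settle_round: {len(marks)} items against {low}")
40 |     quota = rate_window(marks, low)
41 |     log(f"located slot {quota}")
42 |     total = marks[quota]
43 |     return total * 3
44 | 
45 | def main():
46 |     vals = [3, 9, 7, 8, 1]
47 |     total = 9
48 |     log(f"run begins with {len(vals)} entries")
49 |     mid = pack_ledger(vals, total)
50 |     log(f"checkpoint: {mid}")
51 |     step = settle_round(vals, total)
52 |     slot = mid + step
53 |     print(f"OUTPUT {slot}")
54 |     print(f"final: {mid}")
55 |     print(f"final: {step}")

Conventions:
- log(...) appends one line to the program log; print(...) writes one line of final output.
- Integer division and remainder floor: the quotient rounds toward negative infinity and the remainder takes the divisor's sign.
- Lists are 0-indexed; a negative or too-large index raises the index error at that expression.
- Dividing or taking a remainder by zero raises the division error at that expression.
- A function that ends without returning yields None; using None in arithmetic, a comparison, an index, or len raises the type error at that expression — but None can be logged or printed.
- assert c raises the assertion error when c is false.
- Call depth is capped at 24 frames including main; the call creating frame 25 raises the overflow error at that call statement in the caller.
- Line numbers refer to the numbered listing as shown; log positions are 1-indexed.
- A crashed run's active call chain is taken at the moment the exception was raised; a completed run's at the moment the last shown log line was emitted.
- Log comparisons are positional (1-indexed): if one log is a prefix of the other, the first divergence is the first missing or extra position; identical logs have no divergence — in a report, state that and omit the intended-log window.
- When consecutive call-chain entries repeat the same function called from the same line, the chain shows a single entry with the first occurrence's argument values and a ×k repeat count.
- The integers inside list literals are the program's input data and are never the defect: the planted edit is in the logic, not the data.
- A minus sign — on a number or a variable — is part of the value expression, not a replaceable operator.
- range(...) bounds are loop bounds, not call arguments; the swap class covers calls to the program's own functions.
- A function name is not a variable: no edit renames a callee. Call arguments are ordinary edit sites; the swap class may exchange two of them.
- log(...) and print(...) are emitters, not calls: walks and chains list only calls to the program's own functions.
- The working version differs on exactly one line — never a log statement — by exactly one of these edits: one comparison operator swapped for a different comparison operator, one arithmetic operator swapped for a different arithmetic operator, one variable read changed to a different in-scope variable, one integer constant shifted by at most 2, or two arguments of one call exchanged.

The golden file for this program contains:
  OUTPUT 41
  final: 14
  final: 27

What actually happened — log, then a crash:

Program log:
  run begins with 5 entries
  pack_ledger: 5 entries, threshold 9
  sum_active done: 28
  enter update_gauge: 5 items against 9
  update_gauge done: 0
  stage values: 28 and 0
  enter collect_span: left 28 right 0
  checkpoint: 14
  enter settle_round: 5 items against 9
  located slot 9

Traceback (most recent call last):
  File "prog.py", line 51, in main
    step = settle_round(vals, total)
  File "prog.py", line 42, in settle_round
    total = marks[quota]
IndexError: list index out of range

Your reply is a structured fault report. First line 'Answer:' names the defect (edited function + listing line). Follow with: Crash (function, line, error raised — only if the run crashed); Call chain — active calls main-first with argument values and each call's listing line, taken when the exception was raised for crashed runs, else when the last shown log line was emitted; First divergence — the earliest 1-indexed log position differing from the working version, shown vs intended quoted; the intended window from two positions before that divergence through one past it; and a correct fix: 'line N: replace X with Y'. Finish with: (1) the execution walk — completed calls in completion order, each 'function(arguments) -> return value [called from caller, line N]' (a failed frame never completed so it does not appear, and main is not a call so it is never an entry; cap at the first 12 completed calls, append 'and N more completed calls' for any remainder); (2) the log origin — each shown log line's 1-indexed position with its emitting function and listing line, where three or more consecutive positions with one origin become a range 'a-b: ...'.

Answer: the defect is in rate_window at line 36.
Key observation: Log line 10 is where behavior first shows: 'located slot 9' appears instead of 'located slot 1'.
Crash: settle_round, line 42, IndexError.
Call chain: main -> settle_round([3, 9, 7, 8, 1], 9) (called at line 51).
First divergence: position 10; shown 'located slot 9' vs intended 'located slot 1'.
Intended log window:
  8: checkpoint: 14
  9: enter settle_round: 5 items against 9
  10: located slot 1
Execution walk:
  sum_active([3, 9, 7, 8, 1]) -> 28  [called from pack_ledger, line 28]
  update_gauge([3, 9, 7, 8, 1], 9) -> 0  [called from pack_ledger, line 29]
  collect_span(28, 0) -> 14  [called from pack_ledger, line 31]
  pack_ledger([3, 9, 7, 8, 1], 9) -> 14  [called from main, line 49]
  rate_window([3, 9, 7, 8, 1], 9) -> 9  [called from settle_round, line 40]
Log origin:
  1: emitted by main (line 48)
  2: emitted by pack_ledger (line 27)
  3: emitted by sum_active (line 5)
  4: emitted by update_gauge (line 9)
  5: emitted by update_gauge (line 14)
  6: emitted by pack_ledger (line 30)
  7: emitted by collect_span (line 18)
  8: emitted by main (line 50)
  9: emitted by settle_round (line 39)
  10: emitted by settle_round (line 41)
A correct fix: line 36: replace `bound` with `top`.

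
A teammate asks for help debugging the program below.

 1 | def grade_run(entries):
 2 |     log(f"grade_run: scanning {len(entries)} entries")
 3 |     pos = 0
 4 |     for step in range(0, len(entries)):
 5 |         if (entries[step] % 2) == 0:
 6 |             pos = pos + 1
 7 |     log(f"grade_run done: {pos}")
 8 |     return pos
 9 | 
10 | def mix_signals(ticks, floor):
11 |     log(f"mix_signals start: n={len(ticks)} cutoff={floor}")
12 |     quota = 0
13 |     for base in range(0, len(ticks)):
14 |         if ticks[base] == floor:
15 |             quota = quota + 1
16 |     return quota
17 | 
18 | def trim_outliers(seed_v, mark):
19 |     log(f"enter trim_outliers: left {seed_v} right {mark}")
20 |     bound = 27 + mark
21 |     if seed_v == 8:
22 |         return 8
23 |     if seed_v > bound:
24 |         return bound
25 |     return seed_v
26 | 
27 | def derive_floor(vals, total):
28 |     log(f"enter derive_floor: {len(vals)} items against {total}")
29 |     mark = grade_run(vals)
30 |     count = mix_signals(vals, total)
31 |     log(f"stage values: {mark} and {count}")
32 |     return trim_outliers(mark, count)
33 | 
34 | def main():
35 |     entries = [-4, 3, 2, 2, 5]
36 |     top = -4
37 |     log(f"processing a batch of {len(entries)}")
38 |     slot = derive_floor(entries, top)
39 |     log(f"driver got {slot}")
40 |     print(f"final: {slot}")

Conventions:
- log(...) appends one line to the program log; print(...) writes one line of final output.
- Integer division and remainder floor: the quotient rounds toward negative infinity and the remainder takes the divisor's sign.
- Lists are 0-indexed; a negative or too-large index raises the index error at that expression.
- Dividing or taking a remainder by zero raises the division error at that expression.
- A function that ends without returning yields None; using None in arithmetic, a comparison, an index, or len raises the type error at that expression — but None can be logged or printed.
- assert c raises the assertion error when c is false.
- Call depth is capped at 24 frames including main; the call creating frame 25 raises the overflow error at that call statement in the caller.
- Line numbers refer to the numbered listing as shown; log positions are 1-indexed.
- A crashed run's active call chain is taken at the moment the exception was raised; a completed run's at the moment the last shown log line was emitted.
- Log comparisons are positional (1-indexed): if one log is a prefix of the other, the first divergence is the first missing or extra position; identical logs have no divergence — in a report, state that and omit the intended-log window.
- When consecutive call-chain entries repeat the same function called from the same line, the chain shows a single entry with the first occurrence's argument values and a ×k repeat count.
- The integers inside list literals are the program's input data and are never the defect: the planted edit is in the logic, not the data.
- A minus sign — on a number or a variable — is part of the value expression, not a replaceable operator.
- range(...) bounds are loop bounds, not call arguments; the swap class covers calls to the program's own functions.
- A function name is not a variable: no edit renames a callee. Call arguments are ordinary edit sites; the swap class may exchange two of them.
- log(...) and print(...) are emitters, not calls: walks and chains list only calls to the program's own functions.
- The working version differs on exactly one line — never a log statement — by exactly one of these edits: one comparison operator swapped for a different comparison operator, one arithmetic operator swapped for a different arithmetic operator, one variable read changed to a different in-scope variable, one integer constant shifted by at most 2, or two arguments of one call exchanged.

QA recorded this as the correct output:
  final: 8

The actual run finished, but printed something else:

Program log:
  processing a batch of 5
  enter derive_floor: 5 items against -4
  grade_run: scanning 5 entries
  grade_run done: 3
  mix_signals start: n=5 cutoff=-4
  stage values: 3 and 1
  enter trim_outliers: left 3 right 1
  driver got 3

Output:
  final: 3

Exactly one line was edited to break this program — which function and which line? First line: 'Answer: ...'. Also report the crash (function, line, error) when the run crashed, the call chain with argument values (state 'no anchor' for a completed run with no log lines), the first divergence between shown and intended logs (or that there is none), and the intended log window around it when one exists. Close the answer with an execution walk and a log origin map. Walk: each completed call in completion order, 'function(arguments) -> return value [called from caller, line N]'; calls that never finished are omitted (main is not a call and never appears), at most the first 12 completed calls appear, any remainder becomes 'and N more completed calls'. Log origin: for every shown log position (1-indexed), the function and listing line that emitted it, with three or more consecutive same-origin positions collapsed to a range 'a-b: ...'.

Answer: the defect is in trim_outliers at line 21.
Key fact: Log line 8 is where behavior first shows: 'driver got 3' appears instead of 'driver got 8'.
Call chain: main.
First divergence: position 8 — the shown line 'driver got 3' should read 'driver got 8'.
Intended log window:
  6: stage values: 3 and 1
  7: enter trim_outliers: left 3 right 1
  8: driver got 8
Execution walk:
  grade_run([-4, 3, 2, 2, 5]) -> 3  [called from derive_floor, line 29]
  mix_signals([-4, 3, 2, 2, 5], -4) -> 1  [called from derive_floor, line 30]
  trim_outliers(3, 1) -> 3  [called from derive_floor, line 32]
  derive_floor([-4, 3, 2, 2, 5], -4) -> 3  [called from main, line 38]
Log line origins:
  1: from main, line 37
  2: from derive_floor, line 28
  3: from grade_run, line 2
  4: from grade_run, line 7
  5: from mix_signals, line 11
  6: from derive_floor, line 31
  7: from trim_outliers, line 19
  8: from main, line 39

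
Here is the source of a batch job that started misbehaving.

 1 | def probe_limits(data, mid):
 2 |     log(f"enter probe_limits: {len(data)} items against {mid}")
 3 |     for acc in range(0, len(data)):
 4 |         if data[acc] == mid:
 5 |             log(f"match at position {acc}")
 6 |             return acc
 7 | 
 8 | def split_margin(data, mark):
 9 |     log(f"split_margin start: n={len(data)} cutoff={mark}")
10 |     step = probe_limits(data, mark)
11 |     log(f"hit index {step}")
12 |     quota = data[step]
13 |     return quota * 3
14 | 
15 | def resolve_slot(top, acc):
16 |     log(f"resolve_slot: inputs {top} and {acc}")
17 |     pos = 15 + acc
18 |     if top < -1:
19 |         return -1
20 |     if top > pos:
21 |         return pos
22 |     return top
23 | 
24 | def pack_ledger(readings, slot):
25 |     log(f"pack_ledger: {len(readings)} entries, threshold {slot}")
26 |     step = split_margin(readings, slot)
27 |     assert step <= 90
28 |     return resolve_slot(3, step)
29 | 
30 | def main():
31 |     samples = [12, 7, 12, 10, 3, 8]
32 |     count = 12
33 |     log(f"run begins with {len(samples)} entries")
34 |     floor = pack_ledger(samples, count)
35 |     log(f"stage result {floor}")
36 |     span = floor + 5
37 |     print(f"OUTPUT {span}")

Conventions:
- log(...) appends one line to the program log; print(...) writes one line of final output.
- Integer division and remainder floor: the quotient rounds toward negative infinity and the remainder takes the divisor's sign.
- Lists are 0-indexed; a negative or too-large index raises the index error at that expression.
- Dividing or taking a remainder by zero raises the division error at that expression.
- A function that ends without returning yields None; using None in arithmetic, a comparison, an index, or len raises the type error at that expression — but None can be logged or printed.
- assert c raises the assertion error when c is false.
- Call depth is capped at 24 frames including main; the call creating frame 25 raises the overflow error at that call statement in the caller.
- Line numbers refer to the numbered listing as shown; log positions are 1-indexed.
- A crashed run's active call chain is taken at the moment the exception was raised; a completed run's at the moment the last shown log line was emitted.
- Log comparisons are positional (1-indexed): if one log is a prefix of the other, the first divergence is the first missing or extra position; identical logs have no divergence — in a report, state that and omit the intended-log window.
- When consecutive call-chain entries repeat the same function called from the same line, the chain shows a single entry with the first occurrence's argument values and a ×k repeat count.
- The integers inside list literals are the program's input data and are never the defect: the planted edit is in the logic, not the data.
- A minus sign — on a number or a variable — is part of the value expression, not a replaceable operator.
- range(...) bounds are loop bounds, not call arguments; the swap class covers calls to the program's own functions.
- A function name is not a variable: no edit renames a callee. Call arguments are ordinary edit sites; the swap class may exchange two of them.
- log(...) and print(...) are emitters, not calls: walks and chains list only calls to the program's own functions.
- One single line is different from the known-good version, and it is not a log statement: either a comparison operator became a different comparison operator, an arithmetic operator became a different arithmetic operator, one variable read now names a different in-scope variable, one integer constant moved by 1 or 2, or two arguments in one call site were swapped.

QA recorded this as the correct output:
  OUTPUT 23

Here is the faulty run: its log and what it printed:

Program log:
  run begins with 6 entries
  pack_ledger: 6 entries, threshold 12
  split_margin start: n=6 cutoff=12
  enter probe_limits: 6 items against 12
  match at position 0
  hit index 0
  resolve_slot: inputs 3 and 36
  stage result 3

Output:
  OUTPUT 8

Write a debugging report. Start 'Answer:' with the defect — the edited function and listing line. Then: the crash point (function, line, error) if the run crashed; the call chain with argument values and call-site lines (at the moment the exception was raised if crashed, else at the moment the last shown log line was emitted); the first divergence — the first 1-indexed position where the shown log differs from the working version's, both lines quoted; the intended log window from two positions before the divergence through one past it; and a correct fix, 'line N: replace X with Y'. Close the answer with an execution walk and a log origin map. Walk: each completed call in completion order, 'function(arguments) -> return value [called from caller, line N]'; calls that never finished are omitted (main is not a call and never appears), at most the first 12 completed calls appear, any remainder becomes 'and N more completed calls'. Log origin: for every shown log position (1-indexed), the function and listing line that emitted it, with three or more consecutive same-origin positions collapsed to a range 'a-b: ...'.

Answer: the defect is in pack_ledger at line 28.
Key fact: The earliest visible damage is log position 7 — 'resolve_slot: inputs 3 and 36' rather than the intended 'resolve_slot: inputs 36 and 3'.
Call chain: main.
First divergence: position 7; shown 'resolve_slot: inputs 3 and 36' vs intended 'resolve_slot: inputs 36 and 3'.
Intended log window:
  5: match at position 0
  6: hit index 0
  7: resolve_slot: inputs 36 and 3
  8: stage result 18
Execution walk:
  probe_limits([12, 7, 12, 10, 3, 8], 12) -> 0  [called from split_margin, line 10]
  split_margin([12, 7, 12, 10, 3, 8], 12) -> 36  [called from pack_ledger, line 26]
  resolve_slot(3, 36) -> 3  [called from pack_ledger, line 28]
  pack_ledger([12, 7, 12, 10, 3, 8], 12) -> 3  [called from main, line 34]
Origin of each log line:
  1: emitted by main (line 33)
  2: emitted by pack_ledger (line 25)
  3: emitted by split_margin (line 9)
  4: emitted by probe_limits (line 2)
  5: emitted by probe_limits (line 5)
  6: emitted by split_margin (line 11)
  7: emitted by resolve_slot (line 16)
  8: emitted by main (line 35)
A correct fix: line 28: replace `resolve_slot(3, step)` with `resolve_slot(step, 3)`.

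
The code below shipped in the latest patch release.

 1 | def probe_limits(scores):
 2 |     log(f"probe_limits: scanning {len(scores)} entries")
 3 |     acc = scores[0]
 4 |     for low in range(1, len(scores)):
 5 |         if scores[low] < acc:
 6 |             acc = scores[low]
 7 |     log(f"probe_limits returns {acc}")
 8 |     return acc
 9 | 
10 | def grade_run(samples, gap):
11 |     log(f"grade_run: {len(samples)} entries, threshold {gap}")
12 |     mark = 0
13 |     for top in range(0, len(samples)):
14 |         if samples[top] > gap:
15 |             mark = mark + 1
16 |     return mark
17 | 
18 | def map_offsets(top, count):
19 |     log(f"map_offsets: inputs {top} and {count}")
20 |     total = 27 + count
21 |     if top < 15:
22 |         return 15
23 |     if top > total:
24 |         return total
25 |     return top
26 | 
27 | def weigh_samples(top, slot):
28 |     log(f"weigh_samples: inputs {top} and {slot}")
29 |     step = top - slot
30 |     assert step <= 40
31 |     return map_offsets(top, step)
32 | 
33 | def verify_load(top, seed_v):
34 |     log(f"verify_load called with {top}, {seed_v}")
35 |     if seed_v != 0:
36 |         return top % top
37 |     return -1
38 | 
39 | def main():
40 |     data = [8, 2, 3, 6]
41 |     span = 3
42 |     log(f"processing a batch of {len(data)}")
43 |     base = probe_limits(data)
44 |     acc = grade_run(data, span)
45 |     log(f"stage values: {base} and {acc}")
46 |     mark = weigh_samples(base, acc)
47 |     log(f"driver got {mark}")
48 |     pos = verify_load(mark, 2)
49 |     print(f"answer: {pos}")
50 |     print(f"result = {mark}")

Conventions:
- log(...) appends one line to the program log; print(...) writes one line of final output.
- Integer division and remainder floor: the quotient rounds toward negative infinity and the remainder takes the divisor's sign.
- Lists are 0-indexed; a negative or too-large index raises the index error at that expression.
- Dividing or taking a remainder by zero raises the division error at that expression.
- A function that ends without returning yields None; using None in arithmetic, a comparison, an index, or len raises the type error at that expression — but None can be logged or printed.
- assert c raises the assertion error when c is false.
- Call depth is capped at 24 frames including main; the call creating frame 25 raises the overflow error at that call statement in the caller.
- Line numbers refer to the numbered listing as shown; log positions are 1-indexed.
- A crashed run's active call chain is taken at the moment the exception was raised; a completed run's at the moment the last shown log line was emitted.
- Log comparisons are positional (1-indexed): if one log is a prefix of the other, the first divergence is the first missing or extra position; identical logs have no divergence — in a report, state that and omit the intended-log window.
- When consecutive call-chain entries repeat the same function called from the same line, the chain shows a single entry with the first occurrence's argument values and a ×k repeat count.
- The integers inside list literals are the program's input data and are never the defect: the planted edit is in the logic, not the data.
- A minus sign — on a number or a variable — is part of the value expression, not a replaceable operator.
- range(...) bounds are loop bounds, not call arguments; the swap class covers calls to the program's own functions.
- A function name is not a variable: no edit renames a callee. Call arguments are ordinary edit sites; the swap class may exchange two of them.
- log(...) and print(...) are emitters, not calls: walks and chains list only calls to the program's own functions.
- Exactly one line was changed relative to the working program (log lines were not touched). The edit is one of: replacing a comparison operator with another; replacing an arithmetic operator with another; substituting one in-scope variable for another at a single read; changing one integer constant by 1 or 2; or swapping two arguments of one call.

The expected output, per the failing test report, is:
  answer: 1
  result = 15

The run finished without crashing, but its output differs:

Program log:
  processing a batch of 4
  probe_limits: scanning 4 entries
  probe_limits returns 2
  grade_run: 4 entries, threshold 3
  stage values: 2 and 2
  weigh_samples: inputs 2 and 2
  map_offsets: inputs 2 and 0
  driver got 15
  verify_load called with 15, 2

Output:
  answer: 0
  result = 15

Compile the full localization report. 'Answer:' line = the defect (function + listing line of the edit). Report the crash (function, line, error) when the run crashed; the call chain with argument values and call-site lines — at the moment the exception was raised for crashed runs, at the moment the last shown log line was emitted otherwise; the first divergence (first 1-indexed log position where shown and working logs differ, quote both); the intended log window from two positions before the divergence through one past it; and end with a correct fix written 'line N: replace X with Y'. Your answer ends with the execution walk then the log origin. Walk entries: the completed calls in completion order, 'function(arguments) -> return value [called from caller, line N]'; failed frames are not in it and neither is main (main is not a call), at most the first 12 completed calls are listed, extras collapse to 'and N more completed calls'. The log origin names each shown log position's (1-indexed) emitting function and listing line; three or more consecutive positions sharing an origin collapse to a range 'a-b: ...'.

Answer: the defect is in verify_load at line 36.
The tell: No log line changed; the fault shows up purely in the output.
Call chain: main -> verify_load(15, 2) (called at line 48).
First divergence: none — the logs agree in full.
Execution walk:
  probe_limits([8, 2, 3, 6]) -> 2  [called from main, line 43]
  grade_run([8, 2, 3, 6], 3) -> 2  [called from main, line 44]
  map_offsets(2, 0) -> 15  [called from weigh_samples, line 31]
  weigh_samples(2, 2) -> 15  [called from main, line 46]
  verify_load(15, 2) -> 0  [called from main, line 48]
Log origins:
  1: emitted by main (line 42)
  2: emitted by probe_limits (line 2)
  3: emitted by probe_limits (line 7)
  4: emitted by grade_run (line 11)
  5: emitted by main (line 45)
  6: emitted by weigh_samples (line 28)
  7: emitted by map_offsets (line 19)
  8: emitted by main (line 47)
  9: emitted by verify_load (line 34)
A correct fix: line 36: replace `top % top` with `top % seed_v`.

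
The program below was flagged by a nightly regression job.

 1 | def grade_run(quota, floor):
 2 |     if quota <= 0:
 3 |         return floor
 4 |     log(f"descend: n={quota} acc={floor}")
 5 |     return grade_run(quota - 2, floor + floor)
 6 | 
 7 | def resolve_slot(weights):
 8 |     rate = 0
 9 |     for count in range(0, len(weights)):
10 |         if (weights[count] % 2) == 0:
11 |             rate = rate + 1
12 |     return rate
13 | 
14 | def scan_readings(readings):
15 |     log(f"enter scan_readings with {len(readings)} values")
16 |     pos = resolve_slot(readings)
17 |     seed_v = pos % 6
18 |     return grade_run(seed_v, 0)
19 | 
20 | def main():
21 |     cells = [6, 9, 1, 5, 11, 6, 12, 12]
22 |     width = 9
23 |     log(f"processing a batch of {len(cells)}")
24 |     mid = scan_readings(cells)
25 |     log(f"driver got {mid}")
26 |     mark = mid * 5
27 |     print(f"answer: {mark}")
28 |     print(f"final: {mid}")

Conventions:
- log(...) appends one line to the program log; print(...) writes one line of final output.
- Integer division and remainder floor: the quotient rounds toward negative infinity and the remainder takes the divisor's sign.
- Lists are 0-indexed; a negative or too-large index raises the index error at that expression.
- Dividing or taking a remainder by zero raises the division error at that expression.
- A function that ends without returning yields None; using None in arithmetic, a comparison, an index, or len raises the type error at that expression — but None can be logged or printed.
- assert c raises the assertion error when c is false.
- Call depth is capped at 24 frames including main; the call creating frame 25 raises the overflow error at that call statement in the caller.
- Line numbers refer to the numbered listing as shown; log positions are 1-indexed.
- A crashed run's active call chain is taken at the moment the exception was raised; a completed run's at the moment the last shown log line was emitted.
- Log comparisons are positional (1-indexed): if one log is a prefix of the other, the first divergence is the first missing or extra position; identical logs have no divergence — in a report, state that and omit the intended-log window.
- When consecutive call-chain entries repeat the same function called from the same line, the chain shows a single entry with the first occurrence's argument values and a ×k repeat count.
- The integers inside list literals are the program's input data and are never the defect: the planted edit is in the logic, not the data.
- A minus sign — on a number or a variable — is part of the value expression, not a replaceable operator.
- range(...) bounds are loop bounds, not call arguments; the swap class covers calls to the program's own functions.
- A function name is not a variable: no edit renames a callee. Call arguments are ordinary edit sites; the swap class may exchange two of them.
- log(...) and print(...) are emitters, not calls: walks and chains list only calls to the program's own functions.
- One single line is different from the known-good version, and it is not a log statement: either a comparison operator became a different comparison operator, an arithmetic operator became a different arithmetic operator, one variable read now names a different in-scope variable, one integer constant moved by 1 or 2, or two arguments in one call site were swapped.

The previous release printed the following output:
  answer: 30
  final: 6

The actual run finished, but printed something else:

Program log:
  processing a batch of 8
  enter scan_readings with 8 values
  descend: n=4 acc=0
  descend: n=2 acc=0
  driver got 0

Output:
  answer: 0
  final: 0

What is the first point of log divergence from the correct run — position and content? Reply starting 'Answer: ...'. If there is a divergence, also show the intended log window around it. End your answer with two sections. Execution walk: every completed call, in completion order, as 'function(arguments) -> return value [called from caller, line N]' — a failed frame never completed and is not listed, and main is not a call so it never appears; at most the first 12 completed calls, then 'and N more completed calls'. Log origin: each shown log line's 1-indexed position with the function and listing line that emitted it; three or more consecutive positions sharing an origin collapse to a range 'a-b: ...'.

Answer: position 4 — shown 'descend: n=2 acc=0', intended 'descend: n=2 acc=4'.
Intended log window:
  2: enter scan_readings with 8 values
  3: descend: n=4 acc=0
  4: descend: n=2 acc=4
  5: driver got 6
Execution walk:
  resolve_slot([6, 9, 1, 5, 11, 6, 12, 12]) -> 4  [called from scan_readings, line 16]
  grade_run(0, 0) -> 0  [called from grade_run, line 5]
  grade_run(2, 0) -> 0  [called from grade_run, line 5]
  grade_run(4, 0) -> 0  [called from scan_readings, line 18]
  scan_readings([6, 9, 1, 5, 11, 6, 12, 12]) -> 0  [called from main, line 24]
Log origins:
  1: from main, line 23
  2: from scan_readings, line 15
  3: from grade_run, line 4
  4: from grade_run, line 4
  5: from main, line 25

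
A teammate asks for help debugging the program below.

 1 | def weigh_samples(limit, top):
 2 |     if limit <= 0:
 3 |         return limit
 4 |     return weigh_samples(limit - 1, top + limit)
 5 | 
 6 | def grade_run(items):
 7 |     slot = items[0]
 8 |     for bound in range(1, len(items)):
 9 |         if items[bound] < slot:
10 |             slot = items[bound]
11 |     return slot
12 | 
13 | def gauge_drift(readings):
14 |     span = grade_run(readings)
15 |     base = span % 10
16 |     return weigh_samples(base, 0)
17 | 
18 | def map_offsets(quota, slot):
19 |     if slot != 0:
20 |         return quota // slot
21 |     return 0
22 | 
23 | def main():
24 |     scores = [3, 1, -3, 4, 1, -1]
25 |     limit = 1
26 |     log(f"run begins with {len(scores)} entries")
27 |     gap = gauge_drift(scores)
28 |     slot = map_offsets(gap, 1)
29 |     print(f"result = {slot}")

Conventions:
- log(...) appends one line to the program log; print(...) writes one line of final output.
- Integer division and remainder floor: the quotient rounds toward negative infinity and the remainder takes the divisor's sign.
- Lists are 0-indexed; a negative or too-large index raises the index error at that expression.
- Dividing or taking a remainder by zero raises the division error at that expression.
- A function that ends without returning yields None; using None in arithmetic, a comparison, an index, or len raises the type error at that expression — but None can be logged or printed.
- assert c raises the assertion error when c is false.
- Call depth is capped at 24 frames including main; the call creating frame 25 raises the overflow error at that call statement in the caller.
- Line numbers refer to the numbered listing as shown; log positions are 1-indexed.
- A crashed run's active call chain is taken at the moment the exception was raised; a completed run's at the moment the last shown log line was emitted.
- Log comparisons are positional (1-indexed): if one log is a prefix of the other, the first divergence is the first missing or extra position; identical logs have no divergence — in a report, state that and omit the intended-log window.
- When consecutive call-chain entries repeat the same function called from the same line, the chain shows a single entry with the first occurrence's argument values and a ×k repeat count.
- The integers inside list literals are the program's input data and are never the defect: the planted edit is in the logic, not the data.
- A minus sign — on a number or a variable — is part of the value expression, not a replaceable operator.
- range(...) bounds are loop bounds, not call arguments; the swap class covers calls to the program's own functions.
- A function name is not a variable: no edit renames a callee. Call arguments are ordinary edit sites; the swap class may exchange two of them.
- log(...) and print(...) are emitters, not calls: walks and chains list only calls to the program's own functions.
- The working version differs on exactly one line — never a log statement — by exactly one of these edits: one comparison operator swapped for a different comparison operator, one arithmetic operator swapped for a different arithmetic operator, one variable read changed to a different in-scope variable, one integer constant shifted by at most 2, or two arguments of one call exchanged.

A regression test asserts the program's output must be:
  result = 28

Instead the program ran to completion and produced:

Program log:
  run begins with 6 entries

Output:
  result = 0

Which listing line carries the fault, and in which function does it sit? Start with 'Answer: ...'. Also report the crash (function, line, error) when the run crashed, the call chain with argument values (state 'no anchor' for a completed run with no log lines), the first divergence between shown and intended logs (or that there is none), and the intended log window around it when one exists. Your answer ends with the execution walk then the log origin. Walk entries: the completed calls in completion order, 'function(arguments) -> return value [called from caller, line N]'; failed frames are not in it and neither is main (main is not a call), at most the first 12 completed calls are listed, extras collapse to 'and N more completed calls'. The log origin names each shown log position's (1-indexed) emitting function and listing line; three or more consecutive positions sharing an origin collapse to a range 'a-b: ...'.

Answer: the defect is in weigh_samples at line 3.
Key observation: Log streams are identical — the defect surfaces only in the printed output.
Call chain: main.
First divergence: none (the log streams are identical).
Execution walk:
  grade_run([3, 1, -3, 4, 1, -1]) -> -3  [called from gauge_drift, line 14]
  weigh_samples(0, 28) -> 0  [called from weigh_samples, line 4]
  weigh_samples(1, 27) -> 0  [called from weigh_samples, line 4]
  weigh_samples(2, 25) -> 0  [called from weigh_samples, line 4]
  weigh_samples(3, 22) -> 0  [called from weigh_samples, line 4]
  weigh_samples(4, 18) -> 0  [called from weigh_samples, line 4]
  weigh_samples(5, 13) -> 0  [called from weigh_samples, line 4]
  weigh_samples(6, 7) -> 0  [called from weigh_samples, line 4]
  weigh_samples(7, 0) -> 0  [called from gauge_drift, line 16]
  gauge_drift([3, 1, -3, 4, 1, -1]) -> 0  [called from main, line 27]
  map_offsets(0, 1) -> 0  [called from main, line 28]
Log origin:
  1: logged in main at line 26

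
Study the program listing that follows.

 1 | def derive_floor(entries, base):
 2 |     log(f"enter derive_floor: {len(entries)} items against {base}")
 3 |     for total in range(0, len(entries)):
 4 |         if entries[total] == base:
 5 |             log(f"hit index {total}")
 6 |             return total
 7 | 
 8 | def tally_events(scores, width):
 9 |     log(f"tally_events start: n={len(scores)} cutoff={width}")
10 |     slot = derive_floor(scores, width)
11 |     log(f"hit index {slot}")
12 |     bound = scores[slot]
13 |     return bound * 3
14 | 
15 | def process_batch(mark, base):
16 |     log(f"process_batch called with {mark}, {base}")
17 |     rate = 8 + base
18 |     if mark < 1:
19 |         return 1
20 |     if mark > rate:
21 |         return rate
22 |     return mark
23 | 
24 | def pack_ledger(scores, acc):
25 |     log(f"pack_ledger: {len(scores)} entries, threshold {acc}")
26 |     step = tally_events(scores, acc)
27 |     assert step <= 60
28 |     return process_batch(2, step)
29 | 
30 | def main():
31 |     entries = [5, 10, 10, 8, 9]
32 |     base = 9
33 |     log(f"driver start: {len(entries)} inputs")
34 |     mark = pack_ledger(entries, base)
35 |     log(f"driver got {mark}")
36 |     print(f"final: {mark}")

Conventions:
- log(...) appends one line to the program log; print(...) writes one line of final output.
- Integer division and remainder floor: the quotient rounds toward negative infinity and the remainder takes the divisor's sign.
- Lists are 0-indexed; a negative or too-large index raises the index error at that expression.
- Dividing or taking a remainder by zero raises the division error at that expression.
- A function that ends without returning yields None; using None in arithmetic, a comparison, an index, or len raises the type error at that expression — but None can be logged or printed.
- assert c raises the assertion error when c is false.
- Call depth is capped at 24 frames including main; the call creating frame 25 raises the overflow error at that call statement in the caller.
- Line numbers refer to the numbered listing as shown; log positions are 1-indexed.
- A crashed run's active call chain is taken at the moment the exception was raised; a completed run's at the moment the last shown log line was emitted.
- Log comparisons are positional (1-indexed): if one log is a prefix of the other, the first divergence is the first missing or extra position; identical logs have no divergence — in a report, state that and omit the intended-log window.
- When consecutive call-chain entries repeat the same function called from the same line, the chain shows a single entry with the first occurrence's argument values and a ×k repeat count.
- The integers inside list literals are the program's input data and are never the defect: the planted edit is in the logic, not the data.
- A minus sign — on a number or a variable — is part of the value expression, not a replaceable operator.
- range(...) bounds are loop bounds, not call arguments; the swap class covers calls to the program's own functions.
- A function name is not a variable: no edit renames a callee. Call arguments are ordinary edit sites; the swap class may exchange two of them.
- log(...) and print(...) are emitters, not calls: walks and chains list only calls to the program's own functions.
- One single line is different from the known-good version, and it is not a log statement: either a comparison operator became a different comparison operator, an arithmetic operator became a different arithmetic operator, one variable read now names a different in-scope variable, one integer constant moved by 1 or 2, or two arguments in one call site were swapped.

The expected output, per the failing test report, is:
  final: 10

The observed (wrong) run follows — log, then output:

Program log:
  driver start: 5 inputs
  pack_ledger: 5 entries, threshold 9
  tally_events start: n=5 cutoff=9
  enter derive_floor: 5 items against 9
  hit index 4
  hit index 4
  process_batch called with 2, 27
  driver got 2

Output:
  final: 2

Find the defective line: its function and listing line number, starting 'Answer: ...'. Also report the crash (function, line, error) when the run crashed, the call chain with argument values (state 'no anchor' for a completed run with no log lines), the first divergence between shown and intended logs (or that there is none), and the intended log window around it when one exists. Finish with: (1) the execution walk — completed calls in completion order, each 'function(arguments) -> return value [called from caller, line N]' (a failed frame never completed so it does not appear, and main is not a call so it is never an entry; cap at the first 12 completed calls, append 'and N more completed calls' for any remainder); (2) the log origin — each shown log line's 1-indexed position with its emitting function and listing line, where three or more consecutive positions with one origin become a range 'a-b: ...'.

Answer: the defect is in pack_ledger at line 28.
The tell: Everything matches until log position 7, which reads 'process_batch called with 2, 27' in place of 'process_batch called with 27, 2'.
Call chain: main.
First divergence: position 7; shown 'process_batch called with 2, 27' vs intended 'process_batch called with 27, 2'.
Intended log window:
  5: hit index 4
  6: hit index 4
  7: process_batch called with 27, 2
  8: driver got 10
Execution walk:
  derive_floor([5, 10, 10, 8, 9], 9) -> 4  [called from tally_events, line 10]
  tally_events([5, 10, 10, 8, 9], 9) -> 27  [called from pack_ledger, line 26]
  process_batch(2, 27) -> 2  [called from pack_ledger, line 28]
  pack_ledger([5, 10, 10, 8, 9], 9) -> 2  [called from main, line 34]
Origin of each log line:
  1 — main, line 33
  2 — pack_ledger, line 25
  3 — tally_events, line 9
  4 — derive_floor, line 2
  5 — derive_floor, line 5
  6 — tally_events, line 11
  7 — process_batch, line 16
  8 — main, line 35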